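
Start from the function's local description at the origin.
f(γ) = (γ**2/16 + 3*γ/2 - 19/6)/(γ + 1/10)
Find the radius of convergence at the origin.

Denominator factor (γ + 1/10): pole of order 1 at -1/10, modulus 1/10.
The radius of convergence is the smallest modulus among the singular points: 1/10.

The radius of convergence is 1/10.


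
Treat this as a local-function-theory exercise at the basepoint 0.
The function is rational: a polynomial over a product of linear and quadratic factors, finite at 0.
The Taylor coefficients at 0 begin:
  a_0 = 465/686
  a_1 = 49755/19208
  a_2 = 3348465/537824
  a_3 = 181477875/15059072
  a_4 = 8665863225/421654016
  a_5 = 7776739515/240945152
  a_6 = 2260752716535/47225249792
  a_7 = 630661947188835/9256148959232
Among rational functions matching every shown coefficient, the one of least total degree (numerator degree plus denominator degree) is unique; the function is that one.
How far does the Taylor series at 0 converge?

No rational of total degree below 4 reproduces all 8 coefficients; solving the [0/4] Pade equations on them gives f(x) = 31/(36*(x - 7/6)**3*(x - 4/5)), whose expansion matches every shown term.
Denominator factor (x - 4/5): pole of order 1 at 4/5, modulus 4/5.
Denominator factor (x - 7/6)^3: pole of order 3 at 7/6, modulus 7/6.
The radius of convergence is the smallest modulus among the singular points: 4/5.

The radius of convergence is 4/5.


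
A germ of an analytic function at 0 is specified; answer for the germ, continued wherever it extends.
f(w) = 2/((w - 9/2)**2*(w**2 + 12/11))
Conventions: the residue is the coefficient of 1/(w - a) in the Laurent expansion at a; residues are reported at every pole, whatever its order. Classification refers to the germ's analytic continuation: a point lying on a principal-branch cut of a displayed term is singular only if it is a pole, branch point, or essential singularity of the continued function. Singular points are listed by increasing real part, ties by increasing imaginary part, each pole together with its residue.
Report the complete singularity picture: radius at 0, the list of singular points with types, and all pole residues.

Radius of convergence at 0: (2/11)*sqrt(33).
At -((2/11)*sqrt(33))*i: a pole of order 1; residue (1936/97969) + ((6182/881721)*sqrt(33))*i.
At ((2/11)*sqrt(33))*i: a pole of order 1; residue (1936/97969) - ((6182/881721)*sqrt(33))*i.
At 9/2: a pole of order 2; residue -3872/97969.

Denominator factor (w**2 + 12/11): discriminant -48/11, complex-conjugate roots ((2/11)*sqrt(33))*i and -((2/11)*sqrt(33))*i; poles of order 1, moduli (2/11)*sqrt(33) and (2/11)*sqrt(33).
Denominator factor (w - 9/2)^2: pole of order 2 at 9/2, modulus 9/2.
The radius of convergence is the smallest modulus among the singular points: (2/11)*sqrt(33).
The factor w**2 + 12/11 splits as (w - a)(w - a') with a = -((2/11)*sqrt(33))*i, a' = ((2/11)*sqrt(33))*i. At the order-1 pole a set g(w) = (w - a)*f(w) = [2/(w - 9/2)**2] / (w - a').
Simple pole: residue = g(a) at a = -((2/11)*sqrt(33))*i, which is (1936/97969) + ((6182/881721)*sqrt(33))*i.
The factor w**2 + 12/11 splits as (w - a)(w - a') with a = ((2/11)*sqrt(33))*i, a' = -((2/11)*sqrt(33))*i. At the order-1 pole a set g(w) = (w - a)*f(w) = [2/(w - 9/2)**2] / (w - a').
Simple pole: residue = g(a) at a = ((2/11)*sqrt(33))*i, which is (1936/97969) - ((6182/881721)*sqrt(33))*i.
At the order-2 pole 9/2 set g(w) = (w - (9/2))^2*f(w) = 2/(w**2 + 12/11).
Order-2 pole: residue = g'(a); g'(9/2) = -3872/97969, so the residue is -3872/97969.
List the singular points by increasing real part (a conjugate pair: the negative imaginary part first).


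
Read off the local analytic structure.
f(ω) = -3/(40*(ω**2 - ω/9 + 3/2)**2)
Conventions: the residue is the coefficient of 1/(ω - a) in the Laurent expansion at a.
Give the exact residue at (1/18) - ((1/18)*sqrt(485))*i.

The residue is -((2187/4704500)*sqrt(485))*i.

The factor ω**2 - ω/9 + 3/2 splits as (ω - a)(ω - a') with a = (1/18) - ((1/18)*sqrt(485))*i, a' = (1/18) + ((1/18)*sqrt(485))*i. At the order-2 pole a set g(ω) = (ω - a)^2*f(ω) = [-3/40] / (ω - a')^2.
Order-2 pole: residue = g'(a); g'((1/18) - ((1/18)*sqrt(485))*i) = -((2187/4704500)*sqrt(485))*i, so the residue is -((2187/4704500)*sqrt(485))*i.


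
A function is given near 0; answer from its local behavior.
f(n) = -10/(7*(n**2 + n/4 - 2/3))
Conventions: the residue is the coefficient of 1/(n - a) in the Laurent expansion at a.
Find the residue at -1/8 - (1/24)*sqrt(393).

The residue is (40/917)*sqrt(393).

The factor n**2 + n/4 - 2/3 splits as (n - a)(n - a') with a = -1/8 - (1/24)*sqrt(393), a' = -1/8 + (1/24)*sqrt(393). At the order-1 pole a set g(n) = (n - a)*f(n) = [-10/7] / (n - a').
Simple pole: residue = g(a) at a = -1/8 - (1/24)*sqrt(393), which is (40/917)*sqrt(393).


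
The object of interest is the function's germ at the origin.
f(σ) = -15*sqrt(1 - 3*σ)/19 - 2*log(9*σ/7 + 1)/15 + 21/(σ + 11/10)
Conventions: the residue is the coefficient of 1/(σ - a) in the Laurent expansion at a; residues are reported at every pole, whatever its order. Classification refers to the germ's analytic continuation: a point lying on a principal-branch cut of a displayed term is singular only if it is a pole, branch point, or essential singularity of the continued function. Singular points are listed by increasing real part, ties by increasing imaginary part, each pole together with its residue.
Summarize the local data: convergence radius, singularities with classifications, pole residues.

Denominator factor (σ + 11/10): pole of order 1 at -11/10, modulus 11/10.
Branch term (-2/15)*log(1 - σ/(-7/9)): its argument vanishes at σ = -7/9, a logarithmic branch point, modulus 7/9.
Branch term (-15/19)*sqrt(1 - σ/(1/3)): its argument vanishes at σ = 1/3, a square-root branch point, modulus 1/3.
The radius of convergence is the smallest modulus among the singular points: 1/3.
The branch terms are analytic at -11/10 and contribute nothing to the residue; only the rational part matters.
At the order-1 pole -11/10 set g(σ) = (σ - (-11/10))*(rational part) = 21.
Simple pole: residue = g(a) at a = -11/10, which is 21.
List the singular points by increasing real part (a conjugate pair: the negative imaginary part first).

Radius of convergence at 0: 1/3.
At -11/10: a pole of order 1; residue 21.
At -7/9: a logarithmic branch point.
At 1/3: an algebraic (square-root) branch point.


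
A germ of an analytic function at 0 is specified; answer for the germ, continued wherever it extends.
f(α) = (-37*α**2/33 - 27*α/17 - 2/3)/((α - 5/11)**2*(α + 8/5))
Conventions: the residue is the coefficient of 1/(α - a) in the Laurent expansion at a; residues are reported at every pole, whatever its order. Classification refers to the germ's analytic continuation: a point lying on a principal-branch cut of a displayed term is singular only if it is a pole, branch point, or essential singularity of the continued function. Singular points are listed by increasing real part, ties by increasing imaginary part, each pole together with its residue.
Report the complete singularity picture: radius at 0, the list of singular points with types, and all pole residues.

Denominator factor (α + 8/5): pole of order 1 at -8/5, modulus 8/5.
Denominator factor (α - 5/11)^2: pole of order 2 at 5/11, modulus 5/11.
The radius of convergence is the smallest modulus among the singular points: 5/11.
At the order-1 pole -8/5 set g(α) = (α - (-8/5))*f(α) = (-37*α**2/33 - 27*α/17 - 2/3)/(α - 5/11)**2.
Simple pole: residue = g(a) at a = -8/5, which is -153626/651219.
At the order-2 pole 5/11 set g(α) = (α - (5/11))^2*f(α) = (-37*α**2/33 - 27*α/17 - 2/3)/(α + 8/5).
Order-2 pole: residue = g'(a); g'(5/11) = -6341815/7163409, so the residue is -6341815/7163409.
List the singular points by increasing real part (a conjugate pair: the negative imaginary part first).

Radius of convergence at 0: 5/11.
At -8/5: a pole of order 1; residue -153626/651219.
At 5/11: a pole of order 2; residue -6341815/7163409.


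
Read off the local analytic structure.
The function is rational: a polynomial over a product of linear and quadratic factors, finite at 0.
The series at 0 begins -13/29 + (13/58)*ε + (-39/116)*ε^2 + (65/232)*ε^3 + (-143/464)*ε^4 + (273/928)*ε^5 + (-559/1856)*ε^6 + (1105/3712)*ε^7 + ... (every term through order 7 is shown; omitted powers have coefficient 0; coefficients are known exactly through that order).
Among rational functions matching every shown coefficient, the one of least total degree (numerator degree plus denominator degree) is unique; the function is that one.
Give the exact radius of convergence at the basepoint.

The radius of convergence is 1.

No rational of total degree below 2 reproduces all 8 coefficients; solving the [0/2] Pade equations on them gives f(ε) = 26/(29*(ε - 2)*(ε + 1)), whose expansion matches every shown term.
Denominator factor (ε - 2): pole of order 1 at 2, modulus 2.
Denominator factor (ε + 1): pole of order 1 at -1, modulus 1.
The radius of convergence is the smallest modulus among the singular points: 1.


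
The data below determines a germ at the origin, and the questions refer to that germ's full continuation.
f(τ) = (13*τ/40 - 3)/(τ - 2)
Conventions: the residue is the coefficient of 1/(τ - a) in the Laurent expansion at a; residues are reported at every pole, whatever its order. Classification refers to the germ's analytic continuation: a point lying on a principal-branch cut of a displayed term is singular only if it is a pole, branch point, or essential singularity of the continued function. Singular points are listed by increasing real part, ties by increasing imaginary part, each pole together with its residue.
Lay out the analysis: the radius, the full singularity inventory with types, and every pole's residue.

Radius of convergence at 0: 2.
At 2: a pole of order 1; residue -47/20.

Denominator factor (τ - 2): pole of order 1 at 2, modulus 2.
The radius of convergence is the smallest modulus among the singular points: 2.
At the order-1 pole 2 set g(τ) = (τ - (2))*f(τ) = 13*τ/40 - 3.
Simple pole: residue = g(a) at a = 2, which is -47/20.


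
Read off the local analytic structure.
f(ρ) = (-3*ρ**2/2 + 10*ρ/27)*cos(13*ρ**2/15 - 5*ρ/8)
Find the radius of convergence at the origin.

The radius of convergence is infinite.

The factor cos(13*ρ**2/15 - 5*ρ/8) is entire and contributes no finite singular point.
The polynomial part has no poles.
No finite singular points: the Taylor series at 0 converges everywhere.


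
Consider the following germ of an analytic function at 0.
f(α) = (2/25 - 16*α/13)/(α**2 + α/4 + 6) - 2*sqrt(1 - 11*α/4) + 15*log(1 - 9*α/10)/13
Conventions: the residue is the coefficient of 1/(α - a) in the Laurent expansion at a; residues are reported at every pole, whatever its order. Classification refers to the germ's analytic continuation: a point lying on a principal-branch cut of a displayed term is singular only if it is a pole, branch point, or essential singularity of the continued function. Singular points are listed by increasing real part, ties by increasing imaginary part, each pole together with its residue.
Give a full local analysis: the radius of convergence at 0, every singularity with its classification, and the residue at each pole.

Radius of convergence at 0: 4/11.
At (-1/8) - ((1/8)*sqrt(383))*i: a pole of order 1; residue (-8/13) + ((304/124475)*sqrt(383))*i.
At (-1/8) + ((1/8)*sqrt(383))*i: a pole of order 1; residue (-8/13) - ((304/124475)*sqrt(383))*i.
At 4/11: an algebraic (square-root) branch point.
At 10/9: a logarithmic branch point.

Denominator factor (α**2 + α/4 + 6): discriminant -383/16, complex-conjugate roots (-1/8) + ((1/8)*sqrt(383))*i and (-1/8) - ((1/8)*sqrt(383))*i; poles of order 1, moduli sqrt(6) and sqrt(6).
Branch term (-2)*sqrt(1 - α/(4/11)): its argument vanishes at α = 4/11, a square-root branch point, modulus 4/11.
Branch term (15/13)*log(1 - α/(10/9)): its argument vanishes at α = 10/9, a logarithmic branch point, modulus 10/9.
The radius of convergence is the smallest modulus among the singular points: 4/11.
The branch terms are analytic at (-1/8) - ((1/8)*sqrt(383))*i and contribute nothing to the residue; only the rational part matters.
The factor α**2 + α/4 + 6 splits as (α - a)(α - a') with a = (-1/8) - ((1/8)*sqrt(383))*i, a' = (-1/8) + ((1/8)*sqrt(383))*i. At the order-1 pole a set g(α) = (α - a)*(rational part) = [2/25 - 16*α/13] / (α - a').
Simple pole: residue = g(a) at a = (-1/8) - ((1/8)*sqrt(383))*i, which is (-8/13) + ((304/124475)*sqrt(383))*i.
The branch terms are analytic at (-1/8) + ((1/8)*sqrt(383))*i and contribute nothing to the residue; only the rational part matters.
The factor α**2 + α/4 + 6 splits as (α - a)(α - a') with a = (-1/8) + ((1/8)*sqrt(383))*i, a' = (-1/8) - ((1/8)*sqrt(383))*i. At the order-1 pole a set g(α) = (α - a)*(rational part) = [2/25 - 16*α/13] / (α - a').
Simple pole: residue = g(a) at a = (-1/8) + ((1/8)*sqrt(383))*i, which is (-8/13) - ((304/124475)*sqrt(383))*i.
List the singular points by increasing real part (a conjugate pair: the negative imaginary part first).


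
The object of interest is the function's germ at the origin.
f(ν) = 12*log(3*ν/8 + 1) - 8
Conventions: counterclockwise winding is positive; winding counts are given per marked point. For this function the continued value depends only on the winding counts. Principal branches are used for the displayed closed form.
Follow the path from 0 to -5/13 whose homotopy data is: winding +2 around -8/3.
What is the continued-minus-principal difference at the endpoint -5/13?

Continued minus principal equals (48)*pi*i.

The rational part is single-valued and drops out of the difference; each branch term changes only by its own monodromy.
(12)*log(1 - ν/(-8/3)): each positive loop around -8/3 adds 2*pi*i to the log, so winding +2 contributes (12)*(2)*2*pi*i = (48)*pi*i.
Summing the contributions at ν = -5/13 gives (48)*pi*i.


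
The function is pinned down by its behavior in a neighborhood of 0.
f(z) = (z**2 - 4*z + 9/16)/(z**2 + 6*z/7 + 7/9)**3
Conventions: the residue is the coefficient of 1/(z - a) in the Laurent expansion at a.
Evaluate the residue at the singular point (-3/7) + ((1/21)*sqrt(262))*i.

The factor z**2 + 6*z/7 + 7/9 splits as (z - a)(z - a') with a = (-3/7) + ((1/21)*sqrt(262))*i, a' = (-3/7) - ((1/21)*sqrt(262))*i. At the order-3 pole a set g(z) = (z - a)^3*f(z) = [z**2 - 4*z + 9/16] / (z - a')^3.
Order-3 pole: residue = g''(a)/2; g''((-3/7) + ((1/21)*sqrt(262))*i) = -((521162775/2302045184)*sqrt(262))*i, so the residue is -((521162775/4604090368)*sqrt(262))*i.

The residue is -((521162775/4604090368)*sqrt(262))*i.


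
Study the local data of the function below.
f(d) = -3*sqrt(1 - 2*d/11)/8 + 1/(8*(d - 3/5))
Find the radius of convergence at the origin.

Denominator factor (d - 3/5): pole of order 1 at 3/5, modulus 3/5.
Branch term (-3/8)*sqrt(1 - d/(11/2)): its argument vanishes at d = 11/2, a square-root branch point, modulus 11/2.
The radius of convergence is the smallest modulus among the singular points: 3/5.

The radius of convergence is 3/5.


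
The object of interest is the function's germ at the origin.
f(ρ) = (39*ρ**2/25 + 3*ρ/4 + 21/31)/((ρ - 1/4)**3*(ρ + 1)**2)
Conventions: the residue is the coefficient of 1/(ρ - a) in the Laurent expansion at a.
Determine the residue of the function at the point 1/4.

The residue is 297552/484375.

At the order-3 pole 1/4 set g(ρ) = (ρ - (1/4))^3*f(ρ) = (39*ρ**2/25 + 3*ρ/4 + 21/31)/(ρ + 1)**2.
Order-3 pole: residue = g''(a)/2; g''(1/4) = 595104/484375, so the residue is 297552/484375.


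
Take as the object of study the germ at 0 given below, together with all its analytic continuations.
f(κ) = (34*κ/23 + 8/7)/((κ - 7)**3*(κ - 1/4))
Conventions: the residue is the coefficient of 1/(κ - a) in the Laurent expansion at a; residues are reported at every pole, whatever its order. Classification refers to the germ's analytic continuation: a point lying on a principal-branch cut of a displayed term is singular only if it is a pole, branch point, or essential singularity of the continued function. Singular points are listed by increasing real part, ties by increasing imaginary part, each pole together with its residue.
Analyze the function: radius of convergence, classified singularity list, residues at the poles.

Denominator factor (κ - 7)^3: pole of order 3 at 7, modulus 7.
Denominator factor (κ - 1/4): pole of order 1 at 1/4, modulus 1/4.
The radius of convergence is the smallest modulus among the singular points: 1/4.
At the order-1 pole 1/4 set g(κ) = (κ - (1/4))*f(κ) = (34*κ/23 + 8/7)/(κ - 7)**3.
Simple pole: residue = g(a) at a = 1/4, which is -15584/3168963.
At the order-3 pole 7 set g(κ) = (κ - (7))^3*f(κ) = (34*κ/23 + 8/7)/(κ - 1/4).
Order-3 pole: residue = g''(a)/2; g''(7) = 31168/3168963, so the residue is 15584/3168963.
List the singular points by increasing real part (a conjugate pair: the negative imaginary part first).

Radius of convergence at 0: 1/4.
At 1/4: a pole of order 1; residue -15584/3168963.
At 7: a pole of order 3; residue 15584/3168963.


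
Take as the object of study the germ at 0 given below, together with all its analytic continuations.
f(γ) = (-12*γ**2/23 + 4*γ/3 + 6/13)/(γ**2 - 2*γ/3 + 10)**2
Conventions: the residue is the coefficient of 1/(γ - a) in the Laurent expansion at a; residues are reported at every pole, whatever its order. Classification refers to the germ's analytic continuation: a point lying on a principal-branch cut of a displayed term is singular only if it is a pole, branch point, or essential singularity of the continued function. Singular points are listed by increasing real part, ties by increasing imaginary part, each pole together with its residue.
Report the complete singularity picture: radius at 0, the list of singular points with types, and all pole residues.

Radius of convergence at 0: sqrt(10).
At (1/3) - ((1/3)*sqrt(89))*i: a pole of order 2; residue -((17403/4736758)*sqrt(89))*i.
At (1/3) + ((1/3)*sqrt(89))*i: a pole of order 2; residue ((17403/4736758)*sqrt(89))*i.

Denominator factor (γ**2 - 2*γ/3 + 10)^2: discriminant -356/9, complex-conjugate roots (1/3) + ((1/3)*sqrt(89))*i and (1/3) - ((1/3)*sqrt(89))*i; poles of order 2, moduli sqrt(10) and sqrt(10).
The radius of convergence is the smallest modulus among the singular points: sqrt(10).
The factor γ**2 - 2*γ/3 + 10 splits as (γ - a)(γ - a') with a = (1/3) - ((1/3)*sqrt(89))*i, a' = (1/3) + ((1/3)*sqrt(89))*i. At the order-2 pole a set g(γ) = (γ - a)^2*f(γ) = [-12*γ**2/23 + 4*γ/3 + 6/13] / (γ - a')^2.
Order-2 pole: residue = g'(a); g'((1/3) - ((1/3)*sqrt(89))*i) = -((17403/4736758)*sqrt(89))*i, so the residue is -((17403/4736758)*sqrt(89))*i.
The factor γ**2 - 2*γ/3 + 10 splits as (γ - a)(γ - a') with a = (1/3) + ((1/3)*sqrt(89))*i, a' = (1/3) - ((1/3)*sqrt(89))*i. At the order-2 pole a set g(γ) = (γ - a)^2*f(γ) = [-12*γ**2/23 + 4*γ/3 + 6/13] / (γ - a')^2.
Order-2 pole: residue = g'(a); g'((1/3) + ((1/3)*sqrt(89))*i) = ((17403/4736758)*sqrt(89))*i, so the residue is ((17403/4736758)*sqrt(89))*i.
List the singular points by increasing real part (a conjugate pair: the negative imaginary part first).


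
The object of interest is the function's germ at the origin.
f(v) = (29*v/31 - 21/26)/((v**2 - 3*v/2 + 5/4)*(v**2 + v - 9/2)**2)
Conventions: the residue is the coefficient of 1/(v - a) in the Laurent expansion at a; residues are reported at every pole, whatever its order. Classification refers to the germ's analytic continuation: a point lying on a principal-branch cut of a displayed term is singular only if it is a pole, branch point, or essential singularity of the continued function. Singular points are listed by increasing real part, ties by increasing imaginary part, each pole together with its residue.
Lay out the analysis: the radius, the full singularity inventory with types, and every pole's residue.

Radius of convergence at 0: (1/2)*sqrt(5).
At -1/2 - (1/2)*sqrt(19): a pole of order 2; residue -411224/38478843 + (1568812/13890862323)*sqrt(19).
At (3/4) - ((1/4)*sqrt(11))*i: a pole of order 1; residue (411224/38478843) - ((2805752/423267273)*sqrt(11))*i.
At (3/4) + ((1/4)*sqrt(11))*i: a pole of order 1; residue (411224/38478843) + ((2805752/423267273)*sqrt(11))*i.
At -1/2 + (1/2)*sqrt(19): a pole of order 2; residue -411224/38478843 - (1568812/13890862323)*sqrt(19).

Denominator factor (v**2 + v - 9/2)^2: discriminant 19, real irrational roots -1/2 + (1/2)*sqrt(19) and -1/2 - (1/2)*sqrt(19); poles of order 2, moduli -1/2 + (1/2)*sqrt(19) and 1/2 + (1/2)*sqrt(19).
Denominator factor (v**2 - 3*v/2 + 5/4): discriminant -11/4, complex-conjugate roots (3/4) + ((1/4)*sqrt(11))*i and (3/4) - ((1/4)*sqrt(11))*i; poles of order 1, moduli (1/2)*sqrt(5) and (1/2)*sqrt(5).
The radius of convergence is the smallest modulus among the singular points: (1/2)*sqrt(5).
The factor v**2 + v - 9/2 splits as (v - a)(v - a') with a = -1/2 - (1/2)*sqrt(19), a' = -1/2 + (1/2)*sqrt(19). At the order-2 pole a set g(v) = (v - a)^2*f(v) = [(29*v/31 - 21/26)/(v**2 - 3*v/2 + 5/4)] / (v - a')^2.
Order-2 pole: residue = g'(a); g'(-1/2 - (1/2)*sqrt(19)) = -411224/38478843 + (1568812/13890862323)*sqrt(19), so the residue is -411224/38478843 + (1568812/13890862323)*sqrt(19).
The factor v**2 - 3*v/2 + 5/4 splits as (v - a)(v - a') with a = (3/4) - ((1/4)*sqrt(11))*i, a' = (3/4) + ((1/4)*sqrt(11))*i. At the order-1 pole a set g(v) = (v - a)*f(v) = [(29*v/31 - 21/26)/(v**2 + v - 9/2)**2] / (v - a').
Simple pole: residue = g(a) at a = (3/4) - ((1/4)*sqrt(11))*i, which is (411224/38478843) - ((2805752/423267273)*sqrt(11))*i.
The factor v**2 - 3*v/2 + 5/4 splits as (v - a)(v - a') with a = (3/4) + ((1/4)*sqrt(11))*i, a' = (3/4) - ((1/4)*sqrt(11))*i. At the order-1 pole a set g(v) = (v - a)*f(v) = [(29*v/31 - 21/26)/(v**2 + v - 9/2)**2] / (v - a').
Simple pole: residue = g(a) at a = (3/4) + ((1/4)*sqrt(11))*i, which is (411224/38478843) + ((2805752/423267273)*sqrt(11))*i.
The factor v**2 + v - 9/2 splits as (v - a)(v - a') with a = -1/2 + (1/2)*sqrt(19), a' = -1/2 - (1/2)*sqrt(19). At the order-2 pole a set g(v) = (v - a)^2*f(v) = [(29*v/31 - 21/26)/(v**2 - 3*v/2 + 5/4)] / (v - a')^2.
Order-2 pole: residue = g'(a); g'(-1/2 + (1/2)*sqrt(19)) = -411224/38478843 - (1568812/13890862323)*sqrt(19), so the residue is -411224/38478843 - (1568812/13890862323)*sqrt(19).
List the singular points by increasing real part (a conjugate pair: the negative imaginary part first).


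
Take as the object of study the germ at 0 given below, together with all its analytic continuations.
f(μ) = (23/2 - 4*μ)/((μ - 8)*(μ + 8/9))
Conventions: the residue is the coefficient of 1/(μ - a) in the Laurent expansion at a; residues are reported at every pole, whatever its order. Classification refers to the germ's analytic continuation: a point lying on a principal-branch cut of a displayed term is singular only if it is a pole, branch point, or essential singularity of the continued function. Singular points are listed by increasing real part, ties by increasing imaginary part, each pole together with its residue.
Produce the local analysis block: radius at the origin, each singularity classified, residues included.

Radius of convergence at 0: 8/9.
At -8/9: a pole of order 1; residue -271/160.
At 8: a pole of order 1; residue -369/160.

Denominator factor (μ - 8): pole of order 1 at 8, modulus 8.
Denominator factor (μ + 8/9): pole of order 1 at -8/9, modulus 8/9.
The radius of convergence is the smallest modulus among the singular points: 8/9.
At the order-1 pole -8/9 set g(μ) = (μ - (-8/9))*f(μ) = (23/2 - 4*μ)/(μ - 8).
Simple pole: residue = g(a) at a = -8/9, which is -271/160.
At the order-1 pole 8 set g(μ) = (μ - (8))*f(μ) = (23/2 - 4*μ)/(μ + 8/9).
Simple pole: residue = g(a) at a = 8, which is -369/160.
List the singular points by increasing real part (a conjugate pair: the negative imaginary part first).


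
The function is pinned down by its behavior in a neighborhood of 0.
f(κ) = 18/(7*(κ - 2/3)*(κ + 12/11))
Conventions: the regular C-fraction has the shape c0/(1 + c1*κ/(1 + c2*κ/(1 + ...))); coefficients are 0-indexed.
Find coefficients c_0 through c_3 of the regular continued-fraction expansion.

The regular C-fraction coefficients are [-99/28, -7/12, -33/14, 33/14].

Taylor coefficients (expand at 0): a_0 = -99/28, a_1 = -33/16, a_2 = -2717/448, a_3 = -4895/768.
c0 = a_0 = -99/28. Peel one level at a time: if S = 1 + c*κ/S' with S'(0) = 1, then c is the κ-coefficient of S and S' = c*κ/(S - 1).
S_1 = c0/f = 1 + (-7/12)*κ + (-11/8)*κ^2 + ...; c1 = -7/12.
S_2 = c1*κ/(S_1 - 1) = 1 + (-33/14)*κ + (1089/196)*κ^2 + ...; c2 = -33/14.
S_3 = c2*κ/(S_2 - 1) = 1 + (33/14)*κ + ...; c3 = 33/14.


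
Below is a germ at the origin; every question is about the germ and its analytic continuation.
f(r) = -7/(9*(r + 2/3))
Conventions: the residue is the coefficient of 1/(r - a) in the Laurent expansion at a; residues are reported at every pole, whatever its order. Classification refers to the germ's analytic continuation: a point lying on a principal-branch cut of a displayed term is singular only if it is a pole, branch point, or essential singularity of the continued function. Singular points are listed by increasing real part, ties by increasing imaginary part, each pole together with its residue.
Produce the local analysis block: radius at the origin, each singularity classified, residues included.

Radius of convergence at 0: 2/3.
At -2/3: a pole of order 1; residue -7/9.

Denominator factor (r + 2/3): pole of order 1 at -2/3, modulus 2/3.
The radius of convergence is the smallest modulus among the singular points: 2/3.
At the order-1 pole -2/3 set g(r) = (r - (-2/3))*f(r) = -7/9.
Simple pole: residue = g(a) at a = -2/3, which is -7/9.


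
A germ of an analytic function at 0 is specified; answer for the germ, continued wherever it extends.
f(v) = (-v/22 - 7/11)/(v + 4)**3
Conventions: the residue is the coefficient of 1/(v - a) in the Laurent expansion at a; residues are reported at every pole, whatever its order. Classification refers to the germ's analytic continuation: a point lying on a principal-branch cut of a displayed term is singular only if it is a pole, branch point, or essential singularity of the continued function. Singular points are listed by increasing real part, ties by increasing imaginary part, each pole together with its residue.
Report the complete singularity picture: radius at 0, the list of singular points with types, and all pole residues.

Denominator factor (v + 4)^3: pole of order 3 at -4, modulus 4.
The radius of convergence is the smallest modulus among the singular points: 4.
At the order-3 pole -4 set g(v) = (v - (-4))^3*f(v) = -v/22 - 7/11.
Order-3 pole: residue = g''(a)/2; g''(-4) = 0, so the residue is 0.

Radius of convergence at 0: 4.
At -4: a pole of order 3; residue 0.


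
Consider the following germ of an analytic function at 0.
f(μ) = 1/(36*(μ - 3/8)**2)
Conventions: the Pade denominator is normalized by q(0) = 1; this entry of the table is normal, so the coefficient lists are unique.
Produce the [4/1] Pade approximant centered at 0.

The Pade approximant has numerator coefficients [16/81, 512/1215, 1024/1215, 16384/10935, 65536/32805]; denominator coefficients [1, -16/5].

Taylor coefficients needed (expand at 0): a_0 = 16/81, a_1 = 256/243, a_2 = 1024/243, a_3 = 32768/2187, a_4 = 327680/6561, a_5 = 1048576/6561.
Write the denominator as Q(μ) = 1 + q1*μ. Requiring Q*f - P = O(μ^6) with deg P <= 4 kills the coefficients of μ^5..μ^5 in Q*f:
  μ^5: a_5 + q1*a_4 = 0, i.e. 1048576/6561 + (327680/6561)*q1 = 0.
Solving this linear system: q1 = -16/5.
The numerator is Q*f truncated at degree 4: P0 = a_0 = 16/81; P1 = a_1 + q1*a_0 = 512/1215; P2 = a_2 + q1*a_1 = 1024/1215; P3 = a_3 + q1*a_2 = 16384/10935; P4 = a_4 + q1*a_3 = 65536/32805.


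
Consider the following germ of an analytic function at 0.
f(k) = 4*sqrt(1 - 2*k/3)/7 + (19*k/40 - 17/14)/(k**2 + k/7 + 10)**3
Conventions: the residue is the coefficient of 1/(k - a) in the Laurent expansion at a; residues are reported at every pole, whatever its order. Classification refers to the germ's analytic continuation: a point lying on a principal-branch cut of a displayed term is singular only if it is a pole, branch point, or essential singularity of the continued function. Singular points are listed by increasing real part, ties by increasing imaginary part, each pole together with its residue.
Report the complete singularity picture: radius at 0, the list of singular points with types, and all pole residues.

Denominator factor (k**2 + k/7 + 10)^3: discriminant -1959/49, complex-conjugate roots (-1/14) + ((1/14)*sqrt(1959))*i and (-1/14) - ((1/14)*sqrt(1959))*i; poles of order 3, moduli sqrt(10) and sqrt(10).
Branch term (4/7)*sqrt(1 - k/(3/2)): its argument vanishes at k = 3/2, a square-root branch point, modulus 3/2.
The radius of convergence is the smallest modulus among the singular points: 3/2.
The branch term is analytic at (-1/14) - ((1/14)*sqrt(1959))*i and contributes nothing to the residue; only the rational part matters.
The factor k**2 + k/7 + 10 splits as (k - a)(k - a') with a = (-1/14) - ((1/14)*sqrt(1959))*i, a' = (-1/14) + ((1/14)*sqrt(1959))*i. At the order-3 pole a set g(k) = (k - a)^3*(rational part) = [19*k/40 - 17/14] / (k - a')^3.
Order-3 pole: residue = g''(a)/2; g''((-1/14) - ((1/14)*sqrt(1959))*i) = -((559433/16706704620)*sqrt(1959))*i, so the residue is -((559433/33413409240)*sqrt(1959))*i.
The branch term is analytic at (-1/14) + ((1/14)*sqrt(1959))*i and contributes nothing to the residue; only the rational part matters.
The factor k**2 + k/7 + 10 splits as (k - a)(k - a') with a = (-1/14) + ((1/14)*sqrt(1959))*i, a' = (-1/14) - ((1/14)*sqrt(1959))*i. At the order-3 pole a set g(k) = (k - a)^3*(rational part) = [19*k/40 - 17/14] / (k - a')^3.
Order-3 pole: residue = g''(a)/2; g''((-1/14) + ((1/14)*sqrt(1959))*i) = ((559433/16706704620)*sqrt(1959))*i, so the residue is ((559433/33413409240)*sqrt(1959))*i.
List the singular points by increasing real part (a conjugate pair: the negative imaginary part first).

Radius of convergence at 0: 3/2.
At (-1/14) - ((1/14)*sqrt(1959))*i: a pole of order 3; residue -((559433/33413409240)*sqrt(1959))*i.
At (-1/14) + ((1/14)*sqrt(1959))*i: a pole of order 3; residue ((559433/33413409240)*sqrt(1959))*i.
At 3/2: an algebraic (square-root) branch point.


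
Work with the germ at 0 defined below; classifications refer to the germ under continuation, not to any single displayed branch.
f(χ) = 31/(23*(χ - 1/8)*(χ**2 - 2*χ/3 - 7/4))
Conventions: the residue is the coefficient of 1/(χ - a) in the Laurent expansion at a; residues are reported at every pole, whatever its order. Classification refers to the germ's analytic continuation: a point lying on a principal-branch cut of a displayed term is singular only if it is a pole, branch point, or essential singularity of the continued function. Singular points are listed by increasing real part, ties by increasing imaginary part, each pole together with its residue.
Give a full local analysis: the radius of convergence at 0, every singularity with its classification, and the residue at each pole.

Radius of convergence at 0: 1/8.
At 1/3 - (1/6)*sqrt(67): a pole of order 1; residue 2976/8027 + (3720/537809)*sqrt(67).
At 1/8: a pole of order 1; residue -5952/8027.
At 1/3 + (1/6)*sqrt(67): a pole of order 1; residue 2976/8027 - (3720/537809)*sqrt(67).

Denominator factor (χ**2 - 2*χ/3 - 7/4): discriminant 67/9, real irrational roots 1/3 + (1/6)*sqrt(67) and 1/3 - (1/6)*sqrt(67); poles of order 1, moduli 1/3 + (1/6)*sqrt(67) and -1/3 + (1/6)*sqrt(67).
Denominator factor (χ - 1/8): pole of order 1 at 1/8, modulus 1/8.
The radius of convergence is the smallest modulus among the singular points: 1/8.
The factor χ**2 - 2*χ/3 - 7/4 splits as (χ - a)(χ - a') with a = 1/3 - (1/6)*sqrt(67), a' = 1/3 + (1/6)*sqrt(67). At the order-1 pole a set g(χ) = (χ - a)*f(χ) = [31/(23*(χ - 1/8))] / (χ - a').
Simple pole: residue = g(a) at a = 1/3 - (1/6)*sqrt(67), which is 2976/8027 + (3720/537809)*sqrt(67).
At the order-1 pole 1/8 set g(χ) = (χ - (1/8))*f(χ) = 31/(23*(χ**2 - 2*χ/3 - 7/4)).
Simple pole: residue = g(a) at a = 1/8, which is -5952/8027.
The factor χ**2 - 2*χ/3 - 7/4 splits as (χ - a)(χ - a') with a = 1/3 + (1/6)*sqrt(67), a' = 1/3 - (1/6)*sqrt(67). At the order-1 pole a set g(χ) = (χ - a)*f(χ) = [31/(23*(χ - 1/8))] / (χ - a').
Simple pole: residue = g(a) at a = 1/3 + (1/6)*sqrt(67), which is 2976/8027 - (3720/537809)*sqrt(67).
List the singular points by increasing real part (a conjugate pair: the negative imaginary part first).


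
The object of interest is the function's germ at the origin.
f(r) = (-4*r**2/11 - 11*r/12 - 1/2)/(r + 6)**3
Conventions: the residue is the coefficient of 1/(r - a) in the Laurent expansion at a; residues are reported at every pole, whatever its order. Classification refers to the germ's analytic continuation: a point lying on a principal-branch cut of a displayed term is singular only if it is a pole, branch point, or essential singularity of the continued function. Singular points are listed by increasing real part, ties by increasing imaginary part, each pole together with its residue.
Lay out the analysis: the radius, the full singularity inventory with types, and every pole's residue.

Denominator factor (r + 6)^3: pole of order 3 at -6, modulus 6.
The radius of convergence is the smallest modulus among the singular points: 6.
At the order-3 pole -6 set g(r) = (r - (-6))^3*f(r) = -4*r**2/11 - 11*r/12 - 1/2.
Order-3 pole: residue = g''(a)/2; g''(-6) = -8/11, so the residue is -4/11.

Radius of convergence at 0: 6.
At -6: a pole of order 3; residue -4/11.


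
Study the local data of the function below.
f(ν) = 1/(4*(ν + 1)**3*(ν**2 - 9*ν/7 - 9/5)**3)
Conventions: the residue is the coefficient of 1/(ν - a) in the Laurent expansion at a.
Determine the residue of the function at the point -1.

The residue is 3325599375/5679428.

At the order-3 pole -1 set g(ν) = (ν - (-1))^3*f(ν) = 1/(4*(ν**2 - 9*ν/7 - 9/5)**3).
Order-3 pole: residue = g''(a)/2; g''(-1) = 3325599375/2839714, so the residue is 3325599375/5679428.


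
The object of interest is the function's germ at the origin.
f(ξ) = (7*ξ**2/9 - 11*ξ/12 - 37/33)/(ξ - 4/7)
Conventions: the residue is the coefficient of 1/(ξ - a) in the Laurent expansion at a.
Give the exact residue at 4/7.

The residue is -964/693.

At the order-1 pole 4/7 set g(ξ) = (ξ - (4/7))*f(ξ) = 7*ξ**2/9 - 11*ξ/12 - 37/33.
Simple pole: residue = g(a) at a = 4/7, which is -964/693.


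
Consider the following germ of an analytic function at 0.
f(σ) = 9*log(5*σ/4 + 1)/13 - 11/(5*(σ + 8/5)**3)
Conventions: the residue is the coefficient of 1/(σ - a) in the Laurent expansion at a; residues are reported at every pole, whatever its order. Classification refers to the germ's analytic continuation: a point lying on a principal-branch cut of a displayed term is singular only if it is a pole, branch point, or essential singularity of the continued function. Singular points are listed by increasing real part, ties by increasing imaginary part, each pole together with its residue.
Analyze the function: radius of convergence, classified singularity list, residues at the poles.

Radius of convergence at 0: 4/5.
At -8/5: a pole of order 3; residue 0.
At -4/5: a logarithmic branch point.

Denominator factor (σ + 8/5)^3: pole of order 3 at -8/5, modulus 8/5.
Branch term (9/13)*log(1 - σ/(-4/5)): its argument vanishes at σ = -4/5, a logarithmic branch point, modulus 4/5.
The radius of convergence is the smallest modulus among the singular points: 4/5.
The branch term is analytic at -8/5 and contributes nothing to the residue; only the rational part matters.
At the order-3 pole -8/5 set g(σ) = (σ - (-8/5))^3*(rational part) = -11/5.
Order-3 pole: residue = g''(a)/2; g''(-8/5) = 0, so the residue is 0.
List the singular points by increasing real part (a conjugate pair: the negative imaginary part first).


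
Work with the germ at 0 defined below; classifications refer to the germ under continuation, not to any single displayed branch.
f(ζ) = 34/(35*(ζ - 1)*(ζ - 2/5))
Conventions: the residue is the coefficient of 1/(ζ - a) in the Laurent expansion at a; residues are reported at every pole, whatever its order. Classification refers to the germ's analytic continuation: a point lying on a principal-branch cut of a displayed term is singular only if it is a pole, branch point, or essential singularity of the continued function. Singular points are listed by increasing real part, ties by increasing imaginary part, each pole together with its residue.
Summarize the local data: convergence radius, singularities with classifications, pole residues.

Radius of convergence at 0: 2/5.
At 2/5: a pole of order 1; residue -34/21.
At 1: a pole of order 1; residue 34/21.

Denominator factor (ζ - 2/5): pole of order 1 at 2/5, modulus 2/5.
Denominator factor (ζ - 1): pole of order 1 at 1, modulus 1.
The radius of convergence is the smallest modulus among the singular points: 2/5.
At the order-1 pole 2/5 set g(ζ) = (ζ - (2/5))*f(ζ) = 34/(35*(ζ - 1)).
Simple pole: residue = g(a) at a = 2/5, which is -34/21.
At the order-1 pole 1 set g(ζ) = (ζ - (1))*f(ζ) = 34/(35*(ζ - 2/5)).
Simple pole: residue = g(a) at a = 1, which is 34/21.
List the singular points by increasing real part (a conjugate pair: the negative imaginary part first).


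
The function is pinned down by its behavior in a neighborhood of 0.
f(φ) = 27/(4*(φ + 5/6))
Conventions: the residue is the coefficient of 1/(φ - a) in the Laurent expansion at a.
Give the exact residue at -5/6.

At the order-1 pole -5/6 set g(φ) = (φ - (-5/6))*f(φ) = 27/4.
Simple pole: residue = g(a) at a = -5/6, which is 27/4.

The residue is 27/4.


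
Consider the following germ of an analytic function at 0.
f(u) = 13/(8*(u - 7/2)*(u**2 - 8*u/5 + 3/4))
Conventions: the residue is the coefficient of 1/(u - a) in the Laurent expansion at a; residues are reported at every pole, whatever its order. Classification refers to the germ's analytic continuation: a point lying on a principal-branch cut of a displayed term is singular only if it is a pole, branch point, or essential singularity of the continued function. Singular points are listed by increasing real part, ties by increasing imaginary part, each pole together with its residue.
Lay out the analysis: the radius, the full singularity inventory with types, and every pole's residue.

Radius of convergence at 0: (1/2)*sqrt(3).
At (4/5) - ((1/10)*sqrt(11))*i: a pole of order 1; residue (-65/592) - ((1755/6512)*sqrt(11))*i.
At (4/5) + ((1/10)*sqrt(11))*i: a pole of order 1; residue (-65/592) + ((1755/6512)*sqrt(11))*i.
At 7/2: a pole of order 1; residue 65/296.

Denominator factor (u - 7/2): pole of order 1 at 7/2, modulus 7/2.
Denominator factor (u**2 - 8*u/5 + 3/4): discriminant -11/25, complex-conjugate roots (4/5) + ((1/10)*sqrt(11))*i and (4/5) - ((1/10)*sqrt(11))*i; poles of order 1, moduli (1/2)*sqrt(3) and (1/2)*sqrt(3).
The radius of convergence is the smallest modulus among the singular points: (1/2)*sqrt(3).
The factor u**2 - 8*u/5 + 3/4 splits as (u - a)(u - a') with a = (4/5) - ((1/10)*sqrt(11))*i, a' = (4/5) + ((1/10)*sqrt(11))*i. At the order-1 pole a set g(u) = (u - a)*f(u) = [13/(8*(u - 7/2))] / (u - a').
Simple pole: residue = g(a) at a = (4/5) - ((1/10)*sqrt(11))*i, which is (-65/592) - ((1755/6512)*sqrt(11))*i.
The factor u**2 - 8*u/5 + 3/4 splits as (u - a)(u - a') with a = (4/5) + ((1/10)*sqrt(11))*i, a' = (4/5) - ((1/10)*sqrt(11))*i. At the order-1 pole a set g(u) = (u - a)*f(u) = [13/(8*(u - 7/2))] / (u - a').
Simple pole: residue = g(a) at a = (4/5) + ((1/10)*sqrt(11))*i, which is (-65/592) + ((1755/6512)*sqrt(11))*i.
At the order-1 pole 7/2 set g(u) = (u - (7/2))*f(u) = 13/(8*(u**2 - 8*u/5 + 3/4)).
Simple pole: residue = g(a) at a = 7/2, which is 65/296.
List the singular points by increasing real part (a conjugate pair: the negative imaginary part first).


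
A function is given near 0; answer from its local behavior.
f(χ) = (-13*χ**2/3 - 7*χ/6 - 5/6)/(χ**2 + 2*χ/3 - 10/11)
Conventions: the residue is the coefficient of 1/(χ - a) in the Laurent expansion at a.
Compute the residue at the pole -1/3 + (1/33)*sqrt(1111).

The residue is 31/36 - (794/9999)*sqrt(1111).

The factor χ**2 + 2*χ/3 - 10/11 splits as (χ - a)(χ - a') with a = -1/3 + (1/33)*sqrt(1111), a' = -1/3 - (1/33)*sqrt(1111). At the order-1 pole a set g(χ) = (χ - a)*f(χ) = [-13*χ**2/3 - 7*χ/6 - 5/6] / (χ - a').
Simple pole: residue = g(a) at a = -1/3 + (1/33)*sqrt(1111), which is 31/36 - (794/9999)*sqrt(1111).
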